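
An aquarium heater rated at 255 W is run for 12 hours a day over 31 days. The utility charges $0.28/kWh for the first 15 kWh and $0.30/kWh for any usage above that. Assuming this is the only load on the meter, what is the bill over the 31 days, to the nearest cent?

Runtime = 12 h/day × 31 days = 372 h
Energy = 0.255 kW × 372 h = 94.86 kWh
Tier 1 (0–15 kWh): 15 × $0.28 = $4.2
Above 15 kWh: 79.86 × $0.30 = $23.958
Bill = $28.16

$28.16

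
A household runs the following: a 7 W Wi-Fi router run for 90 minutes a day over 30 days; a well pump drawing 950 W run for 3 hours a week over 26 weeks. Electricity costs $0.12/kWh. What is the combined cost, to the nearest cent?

Wi-Fi router: Runtime = 90 min × 30 = 2700 min = 45 h
Wi-Fi router: 0.007 kW × 45 h = 0.315 kWh
well pump: Runtime = 3 h/week × 26 weeks = 78 h
well pump: 0.95 kW × 78 h = 74.1 kWh
Total energy = 74.415 kWh
Cost = 74.415 × $0.12 = $8.93

$8.93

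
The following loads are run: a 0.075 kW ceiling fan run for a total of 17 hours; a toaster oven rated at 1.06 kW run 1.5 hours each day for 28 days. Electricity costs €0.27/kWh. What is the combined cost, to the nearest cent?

€12.36

ceiling fan: 0.075 kW × 17 h = 1.275 kWh
toaster oven: Runtime = 1.5 h/day × 28 days = 42 h
toaster oven: 1.06 kW × 42 h = 44.52 kWh
Total energy = 45.795 kWh
Cost = 45.795 × €0.27 = €12.36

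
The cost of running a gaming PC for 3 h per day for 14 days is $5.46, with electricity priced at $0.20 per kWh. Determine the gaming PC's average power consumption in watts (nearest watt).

650 W

Energy = $5.46 ÷ $0.20/kWh = 27.3 kWh
Runtime = 3 h/day × 14 days = 42 h
Power = 27.3 kWh ÷ 42 h = 0.65 kW = 650 W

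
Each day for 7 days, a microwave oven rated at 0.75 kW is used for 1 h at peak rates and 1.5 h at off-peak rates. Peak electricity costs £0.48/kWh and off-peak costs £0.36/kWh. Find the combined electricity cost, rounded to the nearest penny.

£5.36

Peak energy = 0.75 kW × 1 h × 7 = 5.25 kWh
Off-peak energy = 0.75 kW × 1.5 h × 7 = 7.875 kWh
Cost = 5.25 × £0.48 + 7.875 × £0.36 = £2.52 + £2.835 = £5.36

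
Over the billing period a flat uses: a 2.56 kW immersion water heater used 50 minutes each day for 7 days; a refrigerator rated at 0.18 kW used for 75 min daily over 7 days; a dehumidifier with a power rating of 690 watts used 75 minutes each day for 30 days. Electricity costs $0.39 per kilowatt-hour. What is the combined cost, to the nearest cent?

$16.53

immersion water heater: Runtime = 50 min × 7 = 350 min = 5.833333… h
immersion water heater: 2.56 kW × 5.833333… h = 14.933333… kWh
refrigerator: Runtime = 75 min × 7 = 525 min = 8.75 h
refrigerator: 0.18 kW × 8.75 h = 1.575 kWh
dehumidifier: Runtime = 75 min × 30 = 2250 min = 37.5 h
dehumidifier: 0.69 kW × 37.5 h = 25.875 kWh
Total energy = 42.383333… kWh
Cost = 42.383333… × $0.39 = $16.53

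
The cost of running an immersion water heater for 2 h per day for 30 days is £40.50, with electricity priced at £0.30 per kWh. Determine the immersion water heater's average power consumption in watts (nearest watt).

2250 W

Energy = £40.50 ÷ £0.30/kWh = 135 kWh
Runtime = 2 h/day × 30 days = 60 h
Power = 135 kWh ÷ 60 h = 2.25 kW = 2250 W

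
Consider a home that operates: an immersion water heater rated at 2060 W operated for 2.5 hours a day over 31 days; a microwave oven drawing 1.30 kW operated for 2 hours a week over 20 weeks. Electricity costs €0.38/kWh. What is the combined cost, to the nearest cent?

€80.43

immersion water heater: Runtime = 2.5 h/day × 31 days = 77.5 h
immersion water heater: 2.06 kW × 77.5 h = 159.65 kWh
microwave oven: Runtime = 2 h/week × 20 weeks = 40 h
microwave oven: 1.3 kW × 40 h = 52 kWh
Total energy = 211.65 kWh
Cost = 211.65 × €0.38 = €80.43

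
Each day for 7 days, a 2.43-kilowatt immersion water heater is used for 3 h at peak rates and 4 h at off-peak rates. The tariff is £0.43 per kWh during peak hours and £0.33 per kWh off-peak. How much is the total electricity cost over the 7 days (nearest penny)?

£44.40

Peak energy = 2.43 kW × 3 h × 7 = 51.03 kWh
Off-peak energy = 2.43 kW × 4 h × 7 = 68.04 kWh
Cost = 51.03 × £0.43 + 68.04 × £0.33 = £21.9429 + £22.4532 = £44.40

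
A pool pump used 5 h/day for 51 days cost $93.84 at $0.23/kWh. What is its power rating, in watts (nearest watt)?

Energy = $93.84 ÷ $0.23/kWh = 408 kWh
Runtime = 5 h/day × 51 days = 255 h
Power = 408 kWh ÷ 255 h = 1.6 kW = 1600 W

1600 W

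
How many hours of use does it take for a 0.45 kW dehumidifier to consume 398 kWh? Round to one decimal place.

Hours = 398 kWh ÷ 0.45 kW = 884.4 h

884.4 h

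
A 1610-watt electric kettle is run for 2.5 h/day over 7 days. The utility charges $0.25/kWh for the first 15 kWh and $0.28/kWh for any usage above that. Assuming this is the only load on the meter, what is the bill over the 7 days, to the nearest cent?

Runtime = 2.5 h/day × 7 days = 17.5 h
Energy = 1.61 kW × 17.5 h = 28.175 kWh
Tier 1 (0–15 kWh): 15 × $0.25 = $3.75
Above 15 kWh: 13.175 × $0.28 = $3.689
Bill = $7.44

$7.44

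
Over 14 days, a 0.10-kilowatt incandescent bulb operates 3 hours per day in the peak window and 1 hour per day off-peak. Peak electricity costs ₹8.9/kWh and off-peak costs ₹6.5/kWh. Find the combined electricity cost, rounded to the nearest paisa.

₹46.48

Peak energy = 0.1 kW × 3 h × 14 = 4.2 kWh
Off-peak energy = 0.1 kW × 1 h × 14 = 1.4 kWh
Cost = 4.2 × ₹8.9 + 1.4 × ₹6.5 = ₹37.38 + ₹9.1 = ₹46.48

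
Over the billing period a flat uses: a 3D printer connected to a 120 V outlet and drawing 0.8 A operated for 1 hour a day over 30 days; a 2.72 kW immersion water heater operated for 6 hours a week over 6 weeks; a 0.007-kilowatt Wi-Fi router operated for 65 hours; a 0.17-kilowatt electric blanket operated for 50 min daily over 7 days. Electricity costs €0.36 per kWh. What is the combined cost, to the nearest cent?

3D printer: Power = 0.8 A × 120 V = 96 W = 0.096 kW
3D printer: Runtime = 1 h/day × 30 days = 30 h
3D printer: 0.096 kW × 30 h = 2.88 kWh
immersion water heater: Runtime = 6 h/week × 6 weeks = 36 h
immersion water heater: 2.72 kW × 36 h = 97.92 kWh
Wi-Fi router: 0.007 kW × 65 h = 0.455 kWh
electric blanket: Runtime = 50 min × 7 = 350 min = 5.833333… h
electric blanket: 0.17 kW × 5.833333… h = 0.991666… kWh
Total energy = 102.246666… kWh
Cost = 102.246666… × €0.36 = €36.81

€36.81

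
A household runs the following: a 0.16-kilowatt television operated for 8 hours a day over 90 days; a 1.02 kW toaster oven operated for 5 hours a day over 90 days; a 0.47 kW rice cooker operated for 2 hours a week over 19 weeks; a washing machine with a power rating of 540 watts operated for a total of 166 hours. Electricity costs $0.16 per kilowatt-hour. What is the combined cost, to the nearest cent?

$109.07

television: Runtime = 8 h/day × 90 days = 720 h
television: 0.16 kW × 720 h = 115.2 kWh
toaster oven: Runtime = 5 h/day × 90 days = 450 h
toaster oven: 1.02 kW × 450 h = 459 kWh
rice cooker: Runtime = 2 h/week × 19 weeks = 38 h
rice cooker: 0.47 kW × 38 h = 17.86 kWh
washing machine: 0.54 kW × 166 h = 89.64 kWh
Total energy = 681.7 kWh
Cost = 681.7 × $0.16 = $109.07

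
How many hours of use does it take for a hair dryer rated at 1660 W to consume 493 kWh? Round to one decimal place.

297.0 h

Hours = 493 kWh ÷ 1.66 kW = 297.0 h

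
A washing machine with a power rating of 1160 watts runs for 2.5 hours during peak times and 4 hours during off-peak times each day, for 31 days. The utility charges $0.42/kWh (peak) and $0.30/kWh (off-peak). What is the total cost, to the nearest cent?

$80.91

Peak energy = 1.16 kW × 2.5 h × 31 = 89.9 kWh
Off-peak energy = 1.16 kW × 4 h × 31 = 143.84 kWh
Cost = 89.9 × $0.42 + 143.84 × $0.30 = $37.758 + $43.152 = $80.91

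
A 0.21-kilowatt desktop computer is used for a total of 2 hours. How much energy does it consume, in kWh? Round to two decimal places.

Energy = 0.21 kW × 2 h = 0.42 kWh

0.42 kWh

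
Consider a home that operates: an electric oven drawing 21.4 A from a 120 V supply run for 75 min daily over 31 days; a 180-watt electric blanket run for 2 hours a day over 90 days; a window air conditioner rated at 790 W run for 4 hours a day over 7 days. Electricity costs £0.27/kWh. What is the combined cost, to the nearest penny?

£41.59

electric oven: Power = 21.4 A × 120 V = 2568 W = 2.568 kW
electric oven: Runtime = 75 min × 31 = 2325 min = 38.75 h
electric oven: 2.568 kW × 38.75 h = 99.51 kWh
electric blanket: Runtime = 2 h/day × 90 days = 180 h
electric blanket: 0.18 kW × 180 h = 32.4 kWh
window air conditioner: Runtime = 4 h/day × 7 days = 28 h
window air conditioner: 0.79 kW × 28 h = 22.12 kWh
Total energy = 154.03 kWh
Cost = 154.03 × £0.27 = £41.59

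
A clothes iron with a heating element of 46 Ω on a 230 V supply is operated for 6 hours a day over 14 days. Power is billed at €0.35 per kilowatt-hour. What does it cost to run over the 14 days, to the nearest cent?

€33.81

Power = V²/R = 230²/46 = 1150 W = 1.15 kW
Runtime = 6 h/day × 14 days = 84 h
Energy = 1.15 kW × 84 h = 96.6 kWh
Cost = 96.6 kWh × €0.35/kWh = €33.81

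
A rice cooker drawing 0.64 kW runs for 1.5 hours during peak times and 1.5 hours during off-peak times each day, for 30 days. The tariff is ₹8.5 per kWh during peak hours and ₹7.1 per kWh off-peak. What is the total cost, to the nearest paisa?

₹449.28

Peak energy = 0.64 kW × 1.5 h × 30 = 28.8 kWh
Off-peak energy = 0.64 kW × 1.5 h × 30 = 28.8 kWh
Cost = 28.8 × ₹8.5 + 28.8 × ₹7.1 = ₹244.8 + ₹204.48 = ₹449.28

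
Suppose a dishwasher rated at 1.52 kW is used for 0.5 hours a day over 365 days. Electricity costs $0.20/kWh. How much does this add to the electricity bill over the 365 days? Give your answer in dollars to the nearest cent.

$55.48

Runtime = 0.5 h/day × 365 days = 182.5 h
Energy = 1.52 kW × 182.5 h = 277.4 kWh
Cost = 277.4 kWh × $0.20/kWh = $55.48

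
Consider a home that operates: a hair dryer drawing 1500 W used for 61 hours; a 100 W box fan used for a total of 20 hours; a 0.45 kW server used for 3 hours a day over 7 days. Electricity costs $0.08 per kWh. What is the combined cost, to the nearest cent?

hair dryer: 1.5 kW × 61 h = 91.5 kWh
box fan: 0.1 kW × 20 h = 2 kWh
server: Runtime = 3 h/day × 7 days = 21 h
server: 0.45 kW × 21 h = 9.45 kWh
Total energy = 102.95 kWh
Cost = 102.95 × $0.08 = $8.24

$8.24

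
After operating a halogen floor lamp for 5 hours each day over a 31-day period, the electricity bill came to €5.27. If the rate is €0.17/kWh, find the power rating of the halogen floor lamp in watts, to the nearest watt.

200 W

Energy = €5.27 ÷ €0.17/kWh = 31 kWh
Runtime = 5 h/day × 31 days = 155 h
Power = 31 kWh ÷ 155 h = 0.2 kW = 200 W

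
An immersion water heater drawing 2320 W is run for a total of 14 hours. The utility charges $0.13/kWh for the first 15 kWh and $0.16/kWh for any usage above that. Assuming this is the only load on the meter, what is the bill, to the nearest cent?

Energy = 2.32 kW × 14 h = 32.48 kWh
Tier 1 (0–15 kWh): 15 × $0.13 = $1.95
Above 15 kWh: 17.48 × $0.16 = $2.7968
Bill = $4.75

$4.75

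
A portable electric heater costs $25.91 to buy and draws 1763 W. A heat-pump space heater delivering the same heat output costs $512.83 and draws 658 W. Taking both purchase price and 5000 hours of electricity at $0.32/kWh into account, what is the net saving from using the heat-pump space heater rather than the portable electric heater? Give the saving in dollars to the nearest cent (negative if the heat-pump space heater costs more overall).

portable electric heater: $25.91 + (1763/1000) kW × 5000 h × $0.32 = $25.91 + $2820.8 = $2846.71
heat-pump space heater: $512.83 + (658/1000) kW × 5000 h × $0.32 = $512.83 + $1052.8 = $1565.63
Saving = $2846.71 − $1565.63 = $1281.08

$1281.08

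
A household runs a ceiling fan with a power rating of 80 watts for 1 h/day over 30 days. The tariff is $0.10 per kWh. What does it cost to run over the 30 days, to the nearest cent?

Runtime = 1 h/day × 30 days = 30 h
Energy = 0.08 kW × 30 h = 2.4 kWh
Cost = 2.4 kWh × $0.10/kWh = $0.24

$0.24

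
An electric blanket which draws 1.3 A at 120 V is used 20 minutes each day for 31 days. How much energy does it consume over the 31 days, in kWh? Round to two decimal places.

Power = 1.3 A × 120 V = 156 W = 0.156 kW
Runtime = 20 min × 31 = 620 min = 10.333333… h
Energy = 0.156 kW × 10.333333… h = 1.612 kWh ≈ 1.61 kWh

1.61 kWh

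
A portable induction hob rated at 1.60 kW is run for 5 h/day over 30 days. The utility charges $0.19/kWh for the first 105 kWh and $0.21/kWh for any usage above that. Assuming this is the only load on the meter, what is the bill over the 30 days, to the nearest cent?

Runtime = 5 h/day × 30 days = 150 h
Energy = 1.6 kW × 150 h = 240 kWh
Tier 1 (0–105 kWh): 105 × $0.19 = $19.95
Above 105 kWh: 135 × $0.21 = $28.35
Bill = $48.30

$48.30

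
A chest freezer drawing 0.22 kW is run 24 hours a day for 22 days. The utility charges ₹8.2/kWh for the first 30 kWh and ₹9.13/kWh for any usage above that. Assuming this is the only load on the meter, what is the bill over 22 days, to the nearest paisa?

Runtime = 24 h × 22 = 528 h
Energy = 0.22 kW × 528 h = 116.16 kWh
Tier 1 (0–30 kWh): 30 × ₹8.2 = ₹246
Above 30 kWh: 86.16 × ₹9.13 = ₹786.6408
Bill = ₹1032.64

₹1032.64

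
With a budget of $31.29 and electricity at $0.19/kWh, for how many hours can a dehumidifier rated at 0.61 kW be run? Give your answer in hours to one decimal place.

Energy available = $31.29 ÷ $0.19/kWh = 164.6842 kWh
Hours = 164.6842 kWh ÷ 0.61 kW = 270.0 h

270.0 h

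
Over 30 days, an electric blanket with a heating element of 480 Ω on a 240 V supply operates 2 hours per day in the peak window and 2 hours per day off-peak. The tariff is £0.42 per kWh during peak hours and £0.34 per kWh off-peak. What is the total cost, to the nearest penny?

£5.47

Power = V²/R = 240²/480 = 120 W = 0.12 kW
Peak energy = 0.12 kW × 2 h × 30 = 7.2 kWh
Off-peak energy = 0.12 kW × 2 h × 30 = 7.2 kWh
Cost = 7.2 × £0.42 + 7.2 × £0.34 = £3.024 + £2.448 = £5.47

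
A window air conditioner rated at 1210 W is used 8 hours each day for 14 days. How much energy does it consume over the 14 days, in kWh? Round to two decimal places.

135.52 kWh

Runtime = 8 h/day × 14 days = 112 h
Energy = 1.21 kW × 112 h = 135.52 kWh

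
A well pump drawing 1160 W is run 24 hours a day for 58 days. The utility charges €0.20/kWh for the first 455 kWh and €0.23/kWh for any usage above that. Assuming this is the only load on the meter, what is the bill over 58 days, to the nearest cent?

€357.74

Runtime = 24 h × 58 = 1392 h
Energy = 1.16 kW × 1392 h = 1614.72 kWh
Tier 1 (0–455 kWh): 455 × €0.20 = €91
Above 455 kWh: 1159.72 × €0.23 = €266.7356
Bill = €357.74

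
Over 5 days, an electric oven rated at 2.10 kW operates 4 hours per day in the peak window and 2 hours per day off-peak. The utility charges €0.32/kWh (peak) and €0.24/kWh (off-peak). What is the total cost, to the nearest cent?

€18.48

Peak energy = 2.1 kW × 4 h × 5 = 42 kWh
Off-peak energy = 2.1 kW × 2 h × 5 = 21 kWh
Cost = 42 × €0.32 + 21 × €0.24 = €13.44 + €5.04 = €18.48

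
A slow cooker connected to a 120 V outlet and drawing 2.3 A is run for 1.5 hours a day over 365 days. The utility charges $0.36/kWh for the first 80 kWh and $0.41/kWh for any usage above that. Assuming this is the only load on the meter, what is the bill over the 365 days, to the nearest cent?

$57.96

Power = 2.3 A × 120 V = 276 W = 0.276 kW
Runtime = 1.5 h/day × 365 days = 547.5 h
Energy = 0.276 kW × 547.5 h = 151.11 kWh
Tier 1 (0–80 kWh): 80 × $0.36 = $28.8
Above 80 kWh: 71.11 × $0.41 = $29.1551
Bill = $57.96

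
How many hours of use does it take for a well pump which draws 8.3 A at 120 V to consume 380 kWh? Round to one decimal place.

381.5 h

Power = 8.3 A × 120 V = 996 W = 0.996 kW
Hours = 380 kWh ÷ 0.996 kW = 381.5 h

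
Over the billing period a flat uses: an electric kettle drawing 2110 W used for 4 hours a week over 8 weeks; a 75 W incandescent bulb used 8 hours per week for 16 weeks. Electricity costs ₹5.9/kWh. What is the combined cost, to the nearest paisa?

₹455.01

electric kettle: Runtime = 4 h/week × 8 weeks = 32 h
electric kettle: 2.11 kW × 32 h = 67.52 kWh
incandescent bulb: Runtime = 8 h/week × 16 weeks = 128 h
incandescent bulb: 0.075 kW × 128 h = 9.6 kWh
Total energy = 77.12 kWh
Cost = 77.12 × ₹5.9 = ₹455.01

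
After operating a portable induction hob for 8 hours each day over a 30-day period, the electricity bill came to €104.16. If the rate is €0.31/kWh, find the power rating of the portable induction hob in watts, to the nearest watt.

Energy = €104.16 ÷ €0.31/kWh = 336 kWh
Runtime = 8 h/day × 30 days = 240 h
Power = 336 kWh ÷ 240 h = 1.4 kW = 1400 W

1400 W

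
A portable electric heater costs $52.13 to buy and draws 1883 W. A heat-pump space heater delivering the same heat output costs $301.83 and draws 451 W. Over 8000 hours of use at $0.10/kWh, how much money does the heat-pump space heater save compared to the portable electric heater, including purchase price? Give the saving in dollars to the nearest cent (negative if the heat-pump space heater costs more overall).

$895.90

portable electric heater: $52.13 + (1883/1000) kW × 8000 h × $0.10 = $52.13 + $1506.4 = $1558.53
heat-pump space heater: $301.83 + (451/1000) kW × 8000 h × $0.10 = $301.83 + $360.8 = $662.63
Saving = $1558.53 − $662.63 = $895.9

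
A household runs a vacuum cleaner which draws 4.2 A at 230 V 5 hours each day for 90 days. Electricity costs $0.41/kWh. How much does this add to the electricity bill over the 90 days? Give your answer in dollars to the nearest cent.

$178.23

Power = 4.2 A × 230 V = 966 W = 0.966 kW
Runtime = 5 h/day × 90 days = 450 h
Energy = 0.966 kW × 450 h = 434.7 kWh
Cost = 434.7 kWh × $0.41/kWh = $178.23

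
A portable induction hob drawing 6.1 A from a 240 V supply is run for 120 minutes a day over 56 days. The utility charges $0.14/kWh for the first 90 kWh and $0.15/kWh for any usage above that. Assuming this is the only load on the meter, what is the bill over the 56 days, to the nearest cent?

Power = 6.1 A × 240 V = 1464 W = 1.464 kW
Runtime = 120 min × 56 = 6720 min = 112 h
Energy = 1.464 kW × 112 h = 163.968 kWh
Tier 1 (0–90 kWh): 90 × $0.14 = $12.6
Above 90 kWh: 73.968 × $0.15 = $11.0952
Bill = $23.70

$23.70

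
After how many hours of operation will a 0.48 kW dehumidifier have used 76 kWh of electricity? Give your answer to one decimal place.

Hours = 76 kWh ÷ 0.48 kW = 158.3 h

158.3 h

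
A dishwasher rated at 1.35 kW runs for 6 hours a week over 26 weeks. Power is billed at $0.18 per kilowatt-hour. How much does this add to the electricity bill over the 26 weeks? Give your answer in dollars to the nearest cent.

Runtime = 6 h/week × 26 weeks = 156 h
Energy = 1.35 kW × 156 h = 210.6 kWh
Cost = 210.6 kWh × $0.18/kWh = $37.91

$37.91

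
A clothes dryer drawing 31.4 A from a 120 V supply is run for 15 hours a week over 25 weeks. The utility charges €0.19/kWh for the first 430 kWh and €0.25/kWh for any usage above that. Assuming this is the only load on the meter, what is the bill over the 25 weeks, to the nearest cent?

€327.45

Power = 31.4 A × 120 V = 3768 W = 3.768 kW
Runtime = 15 h/week × 25 weeks = 375 h
Energy = 3.768 kW × 375 h = 1413 kWh
Tier 1 (0–430 kWh): 430 × €0.19 = €81.7
Above 430 kWh: 983 × €0.25 = €245.75
Bill = €327.45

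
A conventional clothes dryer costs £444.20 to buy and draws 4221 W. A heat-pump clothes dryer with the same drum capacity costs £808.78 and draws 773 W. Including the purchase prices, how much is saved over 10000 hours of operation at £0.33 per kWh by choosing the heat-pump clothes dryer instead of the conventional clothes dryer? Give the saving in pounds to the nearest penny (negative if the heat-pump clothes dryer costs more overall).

conventional clothes dryer: £444.20 + (4221/1000) kW × 10000 h × £0.33 = £444.20 + £13929.3 = £14373.5
heat-pump clothes dryer: £808.78 + (773/1000) kW × 10000 h × £0.33 = £808.78 + £2550.9 = £3359.68
Saving = £14373.5 − £3359.68 = £11013.82

£11013.82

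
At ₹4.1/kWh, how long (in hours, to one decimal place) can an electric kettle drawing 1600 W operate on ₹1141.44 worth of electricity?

Energy available = ₹1141.44 ÷ ₹4.1/kWh = 278.4 kWh
Hours = 278.4 kWh ÷ 1.6 kW = 174.0 h

174.0 h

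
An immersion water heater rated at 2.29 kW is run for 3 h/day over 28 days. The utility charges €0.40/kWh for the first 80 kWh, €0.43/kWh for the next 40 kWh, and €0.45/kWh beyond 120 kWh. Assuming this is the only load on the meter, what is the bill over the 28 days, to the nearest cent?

€81.76

Runtime = 3 h/day × 28 days = 84 h
Energy = 2.29 kW × 84 h = 192.36 kWh
Tier 1 (0–80 kWh): 80 × €0.40 = €32
Tier 2 (80–120 kWh): 40 × €0.43 = €17.2
Above 120 kWh: 72.36 × €0.45 = €32.562
Bill = €81.76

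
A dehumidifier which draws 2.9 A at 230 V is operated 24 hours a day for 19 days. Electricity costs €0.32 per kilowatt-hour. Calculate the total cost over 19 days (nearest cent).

€97.33

Power = 2.9 A × 230 V = 667 W = 0.667 kW
Runtime = 24 h × 19 = 456 h
Energy = 0.667 kW × 456 h = 304.152 kWh
Cost = 304.152 kWh × €0.32/kWh = €97.33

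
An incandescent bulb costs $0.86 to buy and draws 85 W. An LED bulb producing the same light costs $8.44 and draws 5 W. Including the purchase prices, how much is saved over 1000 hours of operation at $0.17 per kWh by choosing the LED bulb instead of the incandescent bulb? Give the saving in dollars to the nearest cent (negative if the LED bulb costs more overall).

incandescent bulb: $0.86 + (85/1000) kW × 1000 h × $0.17 = $0.86 + $14.45 = $15.31
LED bulb: $8.44 + (5/1000) kW × 1000 h × $0.17 = $8.44 + $0.85 = $9.29
Saving = $15.31 − $9.29 = $6.02

$6.02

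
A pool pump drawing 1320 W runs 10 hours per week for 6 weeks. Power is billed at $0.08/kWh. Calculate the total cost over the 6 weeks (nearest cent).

Runtime = 10 h/week × 6 weeks = 60 h
Energy = 1.32 kW × 60 h = 79.2 kWh
Cost = 79.2 kWh × $0.08/kWh = $6.34

$6.34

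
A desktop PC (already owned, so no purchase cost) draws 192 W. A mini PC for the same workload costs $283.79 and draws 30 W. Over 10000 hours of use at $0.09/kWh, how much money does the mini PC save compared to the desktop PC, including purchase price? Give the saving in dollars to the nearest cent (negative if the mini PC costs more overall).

-$137.99

desktop PC: $0.00 + (192/1000) kW × 10000 h × $0.09 = $0.00 + $172.8 = $172.8
mini PC: $283.79 + (30/1000) kW × 10000 h × $0.09 = $283.79 + $27 = $310.79
Saving = $172.8 − $310.79 = −$137.99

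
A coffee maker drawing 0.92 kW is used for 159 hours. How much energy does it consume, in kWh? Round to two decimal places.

Energy = 0.92 kW × 159 h = 146.28 kWh

146.28 kWh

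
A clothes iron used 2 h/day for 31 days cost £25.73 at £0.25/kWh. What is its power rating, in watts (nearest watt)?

Energy = £25.73 ÷ £0.25/kWh = 102.92 kWh
Runtime = 2 h/day × 31 days = 62 h
Power = 102.92 kWh ÷ 62 h = 1.66 kW = 1660 W

1660 W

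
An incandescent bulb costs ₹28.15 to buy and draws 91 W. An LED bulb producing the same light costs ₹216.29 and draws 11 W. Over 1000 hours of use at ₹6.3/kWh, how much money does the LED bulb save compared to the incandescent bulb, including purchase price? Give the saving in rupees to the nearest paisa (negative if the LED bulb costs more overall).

₹315.86

incandescent bulb: ₹28.15 + (91/1000) kW × 1000 h × ₹6.3 = ₹28.15 + ₹573.3 = ₹601.45
LED bulb: ₹216.29 + (11/1000) kW × 1000 h × ₹6.3 = ₹216.29 + ₹69.3 = ₹285.59
Saving = ₹601.45 − ₹285.59 = ₹315.86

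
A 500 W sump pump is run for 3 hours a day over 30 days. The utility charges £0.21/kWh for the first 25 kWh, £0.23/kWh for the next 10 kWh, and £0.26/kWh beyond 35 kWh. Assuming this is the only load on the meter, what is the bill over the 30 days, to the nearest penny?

£10.15

Runtime = 3 h/day × 30 days = 90 h
Energy = 0.5 kW × 90 h = 45 kWh
Tier 1 (0–25 kWh): 25 × £0.21 = £5.25
Tier 2 (25–35 kWh): 10 × £0.23 = £2.3
Above 35 kWh: 10 × £0.26 = £2.6
Bill = £10.15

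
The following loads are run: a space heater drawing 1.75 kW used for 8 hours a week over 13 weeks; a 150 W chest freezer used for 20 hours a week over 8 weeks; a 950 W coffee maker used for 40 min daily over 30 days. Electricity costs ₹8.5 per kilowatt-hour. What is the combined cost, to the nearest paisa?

₹1912.50

space heater: Runtime = 8 h/week × 13 weeks = 104 h
space heater: 1.75 kW × 104 h = 182 kWh
chest freezer: Runtime = 20 h/week × 8 weeks = 160 h
chest freezer: 0.15 kW × 160 h = 24 kWh
coffee maker: Runtime = 40 min × 30 = 1200 min = 20 h
coffee maker: 0.95 kW × 20 h = 19 kWh
Total energy = 225 kWh
Cost = 225 × ₹8.5 = ₹1912.50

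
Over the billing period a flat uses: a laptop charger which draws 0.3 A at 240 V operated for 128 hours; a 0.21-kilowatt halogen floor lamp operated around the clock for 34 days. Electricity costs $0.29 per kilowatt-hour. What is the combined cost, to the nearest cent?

laptop charger: Power = 0.3 A × 240 V = 72 W = 0.072 kW
laptop charger: 0.072 kW × 128 h = 9.216 kWh
halogen floor lamp: Runtime = 24 h × 34 = 816 h
halogen floor lamp: 0.21 kW × 816 h = 171.36 kWh
Total energy = 180.576 kWh
Cost = 180.576 × $0.29 = $52.37

$52.37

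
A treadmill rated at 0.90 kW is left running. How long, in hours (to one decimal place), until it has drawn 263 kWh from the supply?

292.2 h

Hours = 263 kWh ÷ 0.9 kW = 292.2 h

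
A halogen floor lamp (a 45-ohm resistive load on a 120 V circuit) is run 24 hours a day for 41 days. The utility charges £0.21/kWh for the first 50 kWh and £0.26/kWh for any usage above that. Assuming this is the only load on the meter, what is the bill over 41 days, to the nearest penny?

£79.37

Power = V²/R = 120²/45 = 320 W = 0.32 kW
Runtime = 24 h × 41 = 984 h
Energy = 0.32 kW × 984 h = 314.88 kWh
Tier 1 (0–50 kWh): 50 × £0.21 = £10.5
Above 50 kWh: 264.88 × £0.26 = £68.8688
Bill = £79.37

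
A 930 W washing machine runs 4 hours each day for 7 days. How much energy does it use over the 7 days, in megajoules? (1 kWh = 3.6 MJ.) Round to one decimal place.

Runtime = 4 h/day × 7 days = 28 h
Energy = 0.93 kW × 28 h = 26.04 kWh
= 26.04 × 3.6 MJ = 93.7 MJ

93.7 MJ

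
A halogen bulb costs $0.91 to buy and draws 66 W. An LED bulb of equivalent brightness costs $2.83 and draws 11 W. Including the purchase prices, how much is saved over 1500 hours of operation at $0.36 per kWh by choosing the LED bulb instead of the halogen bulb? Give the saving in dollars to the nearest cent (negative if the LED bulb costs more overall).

$27.78

halogen bulb: $0.91 + (66/1000) kW × 1500 h × $0.36 = $0.91 + $35.64 = $36.55
LED bulb: $2.83 + (11/1000) kW × 1500 h × $0.36 = $2.83 + $5.94 = $8.77
Saving = $36.55 − $8.77 = $27.78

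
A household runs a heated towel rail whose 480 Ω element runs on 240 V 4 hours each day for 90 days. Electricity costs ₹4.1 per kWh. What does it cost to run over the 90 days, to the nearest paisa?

Power = V²/R = 240²/480 = 120 W = 0.12 kW
Runtime = 4 h/day × 90 days = 360 h
Energy = 0.12 kW × 360 h = 43.2 kWh
Cost = 43.2 kWh × ₹4.1/kWh = ₹177.12

₹177.12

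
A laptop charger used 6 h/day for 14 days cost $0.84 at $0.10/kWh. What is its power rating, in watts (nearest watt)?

100 W

Energy = $0.84 ÷ $0.10/kWh = 8.4 kWh
Runtime = 6 h/day × 14 days = 84 h
Power = 8.4 kWh ÷ 84 h = 0.1 kW = 100 W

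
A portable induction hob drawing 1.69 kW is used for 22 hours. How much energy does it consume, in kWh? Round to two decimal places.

37.18 kWh

Energy = 1.69 kW × 22 h = 37.18 kWh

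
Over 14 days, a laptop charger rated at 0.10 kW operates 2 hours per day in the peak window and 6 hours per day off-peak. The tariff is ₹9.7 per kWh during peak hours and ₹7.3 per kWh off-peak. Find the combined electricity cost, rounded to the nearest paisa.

₹88.48

Peak energy = 0.1 kW × 2 h × 14 = 2.8 kWh
Off-peak energy = 0.1 kW × 6 h × 14 = 8.4 kWh
Cost = 2.8 × ₹9.7 + 8.4 × ₹7.3 = ₹27.16 + ₹61.32 = ₹88.48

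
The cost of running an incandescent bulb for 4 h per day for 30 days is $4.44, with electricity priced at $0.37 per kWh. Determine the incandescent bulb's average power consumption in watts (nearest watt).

Energy = $4.44 ÷ $0.37/kWh = 12 kWh
Runtime = 4 h/day × 30 days = 120 h
Power = 12 kWh ÷ 120 h = 0.1 kW = 100 W

100 W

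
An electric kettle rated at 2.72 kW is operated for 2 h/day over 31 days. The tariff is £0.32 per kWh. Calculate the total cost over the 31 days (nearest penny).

£53.96

Runtime = 2 h/day × 31 days = 62 h
Energy = 2.72 kW × 62 h = 168.64 kWh
Cost = 168.64 kWh × £0.32/kWh = £53.96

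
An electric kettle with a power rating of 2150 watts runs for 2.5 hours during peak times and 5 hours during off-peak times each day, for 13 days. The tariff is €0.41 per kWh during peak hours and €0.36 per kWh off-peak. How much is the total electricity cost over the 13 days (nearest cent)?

€78.96

Peak energy = 2.15 kW × 2.5 h × 13 = 69.875 kWh
Off-peak energy = 2.15 kW × 5 h × 13 = 139.75 kWh
Cost = 69.875 × €0.41 + 139.75 × €0.36 = €28.64875 + €50.31 = €78.96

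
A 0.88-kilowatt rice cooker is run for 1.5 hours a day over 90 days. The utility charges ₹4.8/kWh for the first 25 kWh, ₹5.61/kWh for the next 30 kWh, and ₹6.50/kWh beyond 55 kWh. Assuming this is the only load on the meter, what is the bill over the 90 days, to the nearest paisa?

₹703.00

Runtime = 1.5 h/day × 90 days = 135 h
Energy = 0.88 kW × 135 h = 118.8 kWh
Tier 1 (0–25 kWh): 25 × ₹4.8 = ₹120
Tier 2 (25–55 kWh): 30 × ₹5.61 = ₹168.3
Above 55 kWh: 63.8 × ₹6.50 = ₹414.7
Bill = ₹703.00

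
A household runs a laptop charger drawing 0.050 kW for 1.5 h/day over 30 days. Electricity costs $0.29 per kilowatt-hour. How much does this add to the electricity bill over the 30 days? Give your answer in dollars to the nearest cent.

Runtime = 1.5 h/day × 30 days = 45 h
Energy = 0.05 kW × 45 h = 2.25 kWh
Cost = 2.25 kWh × $0.29/kWh = $0.65

$0.65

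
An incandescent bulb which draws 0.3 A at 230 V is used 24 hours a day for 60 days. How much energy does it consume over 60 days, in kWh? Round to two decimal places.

Power = 0.3 A × 230 V = 69 W = 0.069 kW
Runtime = 24 h × 60 = 1440 h
Energy = 0.069 kW × 1440 h = 99.36 kWh

99.36 kWh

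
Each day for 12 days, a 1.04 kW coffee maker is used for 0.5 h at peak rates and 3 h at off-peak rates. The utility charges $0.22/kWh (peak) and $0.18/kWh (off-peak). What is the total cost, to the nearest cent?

$8.11

Peak energy = 1.04 kW × 0.5 h × 12 = 6.24 kWh
Off-peak energy = 1.04 kW × 3 h × 12 = 37.44 kWh
Cost = 6.24 × $0.22 + 37.44 × $0.18 = $1.3728 + $6.7392 = $8.11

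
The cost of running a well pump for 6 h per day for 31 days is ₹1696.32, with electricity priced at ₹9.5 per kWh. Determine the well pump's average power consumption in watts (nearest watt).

960 W

Energy = ₹1696.32 ÷ ₹9.5/kWh = 178.56 kWh
Runtime = 6 h/day × 31 days = 186 h
Power = 178.56 kWh ÷ 186 h = 0.96 kW = 960 W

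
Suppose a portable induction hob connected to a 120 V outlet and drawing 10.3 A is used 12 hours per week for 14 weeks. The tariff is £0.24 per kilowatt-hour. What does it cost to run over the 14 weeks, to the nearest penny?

Power = 10.3 A × 120 V = 1236 W = 1.236 kW
Runtime = 12 h/week × 14 weeks = 168 h
Energy = 1.236 kW × 168 h = 207.648 kWh
Cost = 207.648 kWh × £0.24/kWh = £49.84

£49.84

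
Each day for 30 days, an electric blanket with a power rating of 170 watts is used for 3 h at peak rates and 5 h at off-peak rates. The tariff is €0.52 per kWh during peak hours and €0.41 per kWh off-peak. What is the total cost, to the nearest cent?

Peak energy = 0.17 kW × 3 h × 30 = 15.3 kWh
Off-peak energy = 0.17 kW × 5 h × 30 = 25.5 kWh
Cost = 15.3 × €0.52 + 25.5 × €0.41 = €7.956 + €10.455 = €18.41

€18.41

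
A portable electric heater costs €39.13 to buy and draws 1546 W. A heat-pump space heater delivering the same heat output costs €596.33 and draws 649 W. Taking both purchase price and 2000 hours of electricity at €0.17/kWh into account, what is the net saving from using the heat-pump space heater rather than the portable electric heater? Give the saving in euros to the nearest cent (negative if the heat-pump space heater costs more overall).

portable electric heater: €39.13 + (1546/1000) kW × 2000 h × €0.17 = €39.13 + €525.64 = €564.77
heat-pump space heater: €596.33 + (649/1000) kW × 2000 h × €0.17 = €596.33 + €220.66 = €816.99
Saving = €564.77 − €816.99 = −€252.22

-€252.22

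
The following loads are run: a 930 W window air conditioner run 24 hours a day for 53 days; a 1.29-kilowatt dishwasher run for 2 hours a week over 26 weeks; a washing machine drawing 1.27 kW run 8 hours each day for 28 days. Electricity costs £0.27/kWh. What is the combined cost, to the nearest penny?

£414.32

window air conditioner: Runtime = 24 h × 53 = 1272 h
window air conditioner: 0.93 kW × 1272 h = 1182.96 kWh
dishwasher: Runtime = 2 h/week × 26 weeks = 52 h
dishwasher: 1.29 kW × 52 h = 67.08 kWh
washing machine: Runtime = 8 h/day × 28 days = 224 h
washing machine: 1.27 kW × 224 h = 284.48 kWh
Total energy = 1534.52 kWh
Cost = 1534.52 × £0.27 = £414.32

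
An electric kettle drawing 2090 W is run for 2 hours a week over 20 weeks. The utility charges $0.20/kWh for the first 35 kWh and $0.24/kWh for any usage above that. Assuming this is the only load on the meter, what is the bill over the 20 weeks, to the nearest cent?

$18.66

Runtime = 2 h/week × 20 weeks = 40 h
Energy = 2.09 kW × 40 h = 83.6 kWh
Tier 1 (0–35 kWh): 35 × $0.20 = $7
Above 35 kWh: 48.6 × $0.24 = $11.664
Bill = $18.66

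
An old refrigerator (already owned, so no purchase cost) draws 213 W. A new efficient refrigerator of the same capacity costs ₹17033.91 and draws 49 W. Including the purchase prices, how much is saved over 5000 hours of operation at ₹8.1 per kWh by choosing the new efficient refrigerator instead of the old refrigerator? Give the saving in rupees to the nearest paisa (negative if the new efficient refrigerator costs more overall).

old refrigerator: ₹0.00 + (213/1000) kW × 5000 h × ₹8.1 = ₹0.00 + ₹8626.5 = ₹8626.5
new efficient refrigerator: ₹17033.91 + (49/1000) kW × 5000 h × ₹8.1 = ₹17033.91 + ₹1984.5 = ₹19018.41
Saving = ₹8626.5 − ₹19018.41 = −₹10391.91

-₹10391.91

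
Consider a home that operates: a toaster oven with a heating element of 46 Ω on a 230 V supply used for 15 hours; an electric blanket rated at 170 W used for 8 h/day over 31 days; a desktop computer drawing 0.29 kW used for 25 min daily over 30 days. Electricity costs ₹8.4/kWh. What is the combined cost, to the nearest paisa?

toaster oven: Power = V²/R = 230²/46 = 1150 W = 1.15 kW
toaster oven: 1.15 kW × 15 h = 17.25 kWh
electric blanket: Runtime = 8 h/day × 31 days = 248 h
electric blanket: 0.17 kW × 248 h = 42.16 kWh
desktop computer: Runtime = 25 min × 30 = 750 min = 12.5 h
desktop computer: 0.29 kW × 12.5 h = 3.625 kWh
Total energy = 63.035 kWh
Cost = 63.035 × ₹8.4 = ₹529.49

₹529.49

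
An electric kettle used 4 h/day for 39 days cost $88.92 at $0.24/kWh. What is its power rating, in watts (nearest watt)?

Energy = $88.92 ÷ $0.24/kWh = 370.5 kWh
Runtime = 4 h/day × 39 days = 156 h
Power = 370.5 kWh ÷ 156 h = 2.375 kW = 2375 W

2375 W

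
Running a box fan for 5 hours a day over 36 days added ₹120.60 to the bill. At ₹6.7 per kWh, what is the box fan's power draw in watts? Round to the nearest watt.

100 W

Energy = ₹120.60 ÷ ₹6.7/kWh = 18 kWh
Runtime = 5 h/day × 36 days = 180 h
Power = 18 kWh ÷ 180 h = 0.1 kW = 100 W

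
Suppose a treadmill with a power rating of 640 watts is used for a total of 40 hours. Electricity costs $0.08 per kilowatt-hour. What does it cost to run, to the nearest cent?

$2.05

Energy = 0.64 kW × 40 h = 25.6 kWh
Cost = 25.6 kWh × $0.08/kWh = $2.05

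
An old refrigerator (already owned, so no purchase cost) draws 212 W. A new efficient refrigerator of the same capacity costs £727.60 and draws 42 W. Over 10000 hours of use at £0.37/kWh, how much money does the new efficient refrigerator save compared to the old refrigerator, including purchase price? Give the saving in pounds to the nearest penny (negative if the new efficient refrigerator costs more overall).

old refrigerator: £0.00 + (212/1000) kW × 10000 h × £0.37 = £0.00 + £784.4 = £784.4
new efficient refrigerator: £727.60 + (42/1000) kW × 10000 h × £0.37 = £727.60 + £155.4 = £883
Saving = £784.4 − £883 = −£98.6

-£98.60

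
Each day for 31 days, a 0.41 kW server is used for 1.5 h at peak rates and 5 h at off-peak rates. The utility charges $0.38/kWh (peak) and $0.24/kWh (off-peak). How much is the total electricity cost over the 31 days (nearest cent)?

$22.50

Peak energy = 0.41 kW × 1.5 h × 31 = 19.065 kWh
Off-peak energy = 0.41 kW × 5 h × 31 = 63.55 kWh
Cost = 19.065 × $0.38 + 63.55 × $0.24 = $7.2447 + $15.252 = $22.50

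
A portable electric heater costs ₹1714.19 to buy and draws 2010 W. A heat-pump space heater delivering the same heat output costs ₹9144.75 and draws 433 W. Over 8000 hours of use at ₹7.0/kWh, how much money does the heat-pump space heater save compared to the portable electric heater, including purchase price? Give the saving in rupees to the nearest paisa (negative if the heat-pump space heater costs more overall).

₹80881.44

portable electric heater: ₹1714.19 + (2010/1000) kW × 8000 h × ₹7.0 = ₹1714.19 + ₹112560 = ₹114274.19
heat-pump space heater: ₹9144.75 + (433/1000) kW × 8000 h × ₹7.0 = ₹9144.75 + ₹24248 = ₹33392.75
Saving = ₹114274.19 − ₹33392.75 = ₹80881.44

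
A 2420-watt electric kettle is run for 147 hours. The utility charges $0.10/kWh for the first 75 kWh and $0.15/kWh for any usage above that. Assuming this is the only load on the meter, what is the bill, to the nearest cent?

$49.61

Energy = 2.42 kW × 147 h = 355.74 kWh
Tier 1 (0–75 kWh): 75 × $0.10 = $7.5
Above 75 kWh: 280.74 × $0.15 = $42.111
Bill = $49.61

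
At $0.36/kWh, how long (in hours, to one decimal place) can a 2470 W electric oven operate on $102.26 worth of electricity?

115.0 h

Energy available = $102.26 ÷ $0.36/kWh = 284.0556 kWh
Hours = 284.0556 kWh ÷ 2.47 kW = 115.0 h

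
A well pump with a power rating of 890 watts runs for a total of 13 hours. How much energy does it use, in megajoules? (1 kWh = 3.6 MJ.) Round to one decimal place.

Energy = 0.89 kW × 13 h = 11.57 kWh
= 11.57 × 3.6 MJ = 41.7 MJ

41.7 MJ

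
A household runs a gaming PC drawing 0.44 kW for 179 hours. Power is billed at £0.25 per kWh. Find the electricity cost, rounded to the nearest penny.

£19.69

Energy = 0.44 kW × 179 h = 78.76 kWh
Cost = 78.76 kWh × £0.25/kWh = £19.69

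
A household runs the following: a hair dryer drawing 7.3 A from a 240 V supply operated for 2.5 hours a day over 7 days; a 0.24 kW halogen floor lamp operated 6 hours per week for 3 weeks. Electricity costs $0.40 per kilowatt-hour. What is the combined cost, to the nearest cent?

hair dryer: Power = 7.3 A × 240 V = 1752 W = 1.752 kW
hair dryer: Runtime = 2.5 h/day × 7 days = 17.5 h
hair dryer: 1.752 kW × 17.5 h = 30.66 kWh
halogen floor lamp: Runtime = 6 h/week × 3 weeks = 18 h
halogen floor lamp: 0.24 kW × 18 h = 4.32 kWh
Total energy = 34.98 kWh
Cost = 34.98 × $0.40 = $13.99

$13.99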